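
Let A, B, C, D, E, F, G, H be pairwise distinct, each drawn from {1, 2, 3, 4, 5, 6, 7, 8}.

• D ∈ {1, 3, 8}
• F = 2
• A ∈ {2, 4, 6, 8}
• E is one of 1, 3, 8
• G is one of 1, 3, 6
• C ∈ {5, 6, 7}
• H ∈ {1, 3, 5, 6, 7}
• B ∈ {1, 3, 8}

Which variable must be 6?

F's domain is down to {2}, so F = 2. Strike 2 from A.
Among the 7 still-open variables, 4 fits only A (and all 7 values in {1, 3, 4, 5, 6, 7, 8} must be used), so A = 4.
The 3 variables B, D, E are confined to {1, 3, 8}, which locks those values in; drop them from G, H.
So 6 goes to G.

G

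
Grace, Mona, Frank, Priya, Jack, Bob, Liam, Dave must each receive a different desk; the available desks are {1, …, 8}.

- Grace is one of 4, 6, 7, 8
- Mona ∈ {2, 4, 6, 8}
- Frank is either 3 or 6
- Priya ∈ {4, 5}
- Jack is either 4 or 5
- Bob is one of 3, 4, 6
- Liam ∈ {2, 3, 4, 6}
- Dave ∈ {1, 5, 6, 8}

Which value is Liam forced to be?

2

Among the 8 variables, 1 fits only Dave (and all 8 values in {1, 2, 3, 4, 5, 6, 7, 8} must be used), so Dave = 1.
The 7 still-open variables together cover exactly {2, 3, 4, 5, 6, 7, 8} — 7 values for 7 variables — and 7 appears only in Grace's list, so Grace = 7.
Among the 6 still-open variables, 8 fits only Mona (and all 6 values in {2, 3, 4, 5, 6, 8} must be used), so Mona = 8.
The 5 still-open variables draw from only 5 values {2, 3, 4, 5, 6}, so each is used; only Liam can be 2, hence Liam = 2.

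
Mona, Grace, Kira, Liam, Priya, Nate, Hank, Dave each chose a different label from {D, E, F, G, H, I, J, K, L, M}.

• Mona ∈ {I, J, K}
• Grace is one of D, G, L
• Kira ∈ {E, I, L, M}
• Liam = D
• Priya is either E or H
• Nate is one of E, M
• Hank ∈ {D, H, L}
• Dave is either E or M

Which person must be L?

Hank

Liam's domain is down to {D}, so Liam = D. Strike D from Grace, Hank.
Nate and Dave share exactly the 2 values {E, M}; by pigeonhole those values go to them, so strike E, M from Kira, Priya.
That leaves Priya = H. Remove H from Hank.
So L goes to Hank.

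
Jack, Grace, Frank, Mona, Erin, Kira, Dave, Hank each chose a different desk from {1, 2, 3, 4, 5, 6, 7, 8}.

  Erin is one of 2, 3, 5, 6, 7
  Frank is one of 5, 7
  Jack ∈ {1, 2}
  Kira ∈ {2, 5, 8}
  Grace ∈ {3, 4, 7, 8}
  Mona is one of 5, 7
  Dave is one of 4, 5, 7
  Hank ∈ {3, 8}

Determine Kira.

The 8 variables together cover exactly {1, 2, 3, 4, 5, 6, 7, 8} — 8 values for 8 variables — and 1 appears only in Jack's list, so Jack = 1.
The 7 still-open variables draw from only 7 values {2, 3, 4, 5, 6, 7, 8}, so each is used; only Erin can be 6, hence Erin = 6.
The 6 still-open variables draw from only 6 values {2, 3, 4, 5, 7, 8}, so each is used; only Kira can be 2, hence Kira = 2.

2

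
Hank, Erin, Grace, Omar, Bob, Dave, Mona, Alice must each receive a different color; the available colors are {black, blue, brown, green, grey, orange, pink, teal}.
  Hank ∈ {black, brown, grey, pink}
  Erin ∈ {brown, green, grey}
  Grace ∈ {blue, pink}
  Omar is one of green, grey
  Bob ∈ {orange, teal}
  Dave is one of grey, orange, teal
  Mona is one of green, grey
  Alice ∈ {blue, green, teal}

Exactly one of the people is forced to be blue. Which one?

Alice

The 8 variables draw from only 8 values {black, blue, brown, green, grey, orange, pink, teal}, so each is used; only Hank can be black, hence Hank = black.
The 7 still-open variables together cover exactly {blue, brown, green, grey, orange, pink, teal} — 7 values for 7 variables — and brown appears only in Erin's list, so Erin = brown.
The 6 still-open variables together cover exactly {blue, green, grey, orange, pink, teal} — 6 values for 6 variables — and pink appears only in Grace's list, so Grace = pink.
Among the 5 still-open variables, blue fits only Alice (and all 5 values in {blue, green, grey, orange, teal} must be used), so Alice = blue.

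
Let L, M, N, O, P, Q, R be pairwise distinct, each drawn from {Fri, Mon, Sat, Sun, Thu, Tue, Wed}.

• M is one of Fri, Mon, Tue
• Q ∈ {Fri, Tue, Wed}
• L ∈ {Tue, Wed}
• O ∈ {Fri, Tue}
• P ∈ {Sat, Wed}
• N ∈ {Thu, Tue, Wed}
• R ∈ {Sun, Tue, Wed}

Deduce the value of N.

The 7 variables together cover exactly {Fri, Mon, Sat, Sun, Thu, Tue, Wed} — 7 values for 7 variables — and Mon appears only in M's list, so M = Mon.
The 6 still-open variables draw from only 6 values {Fri, Sat, Sun, Thu, Tue, Wed}, so each is used; only P can be Sat, hence P = Sat.
Among the 5 still-open variables, Sun fits only R (and all 5 values in {Fri, Sun, Thu, Tue, Wed} must be used), so R = Sun.
The 4 still-open variables together cover exactly {Fri, Thu, Tue, Wed} — 4 values for 4 variables — and Thu appears only in N's list, so N = Thu.

Thu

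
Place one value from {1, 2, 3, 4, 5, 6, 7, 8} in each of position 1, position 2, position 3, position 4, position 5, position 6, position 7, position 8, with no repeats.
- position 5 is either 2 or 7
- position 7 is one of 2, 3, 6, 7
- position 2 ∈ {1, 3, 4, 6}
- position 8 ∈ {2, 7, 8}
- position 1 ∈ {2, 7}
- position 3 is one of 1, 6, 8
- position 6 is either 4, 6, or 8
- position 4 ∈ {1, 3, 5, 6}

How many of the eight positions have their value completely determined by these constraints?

The 8 variables draw from only 8 values {1, 2, 3, 4, 5, 6, 7, 8}, so each is used; only position 4 can be 5, hence position 4 = 5.
The 2 variables position 1 and position 5 are confined to {2, 7}, which locks those values in; drop them from position 7, position 8.
position 8 has just one choice, so position 8 = 8. So position 3, position 6 can't be 8.
Determined: position 4=5, position 8=8. The other positions each still have more than one consistent value. That makes 2.

2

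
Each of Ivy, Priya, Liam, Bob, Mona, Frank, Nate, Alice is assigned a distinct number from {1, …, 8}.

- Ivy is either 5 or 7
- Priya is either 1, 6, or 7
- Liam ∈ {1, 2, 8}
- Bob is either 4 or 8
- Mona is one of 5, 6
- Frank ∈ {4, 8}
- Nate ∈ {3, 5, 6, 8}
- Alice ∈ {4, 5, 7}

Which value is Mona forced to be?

Among the 8 variables, 2 fits only Liam (and all 8 values in {1, 2, 3, 4, 5, 6, 7, 8} must be used), so Liam = 2.
The 7 still-open variables draw from only 7 values {1, 3, 4, 5, 6, 7, 8}, so each is used; only Priya can be 1, hence Priya = 1.
The 6 still-open variables draw from only 6 values {3, 4, 5, 6, 7, 8}, so each is used; only Nate can be 3, hence Nate = 3.
Among the 5 still-open variables, 6 fits only Mona (and all 5 values in {4, 5, 6, 7, 8} must be used), so Mona = 6.

6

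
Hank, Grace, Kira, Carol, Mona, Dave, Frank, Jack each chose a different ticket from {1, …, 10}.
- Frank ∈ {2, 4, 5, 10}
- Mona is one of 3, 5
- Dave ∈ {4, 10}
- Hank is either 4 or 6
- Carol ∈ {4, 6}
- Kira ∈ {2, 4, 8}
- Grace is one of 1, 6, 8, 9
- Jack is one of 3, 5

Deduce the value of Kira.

Hank and Carol share exactly the 2 values {4, 6}; by pigeonhole those values go to them, so strike 4, 6 from Grace, Kira, Dave, Frank.
Dave has just one choice, so Dave = 10. Strike 10 from Frank.
The 2 variables Mona and Jack are confined to {3, 5}, which locks those values in; drop them from Frank.
That leaves Frank = 2. Remove 2 from Kira.
So Kira = 8.

8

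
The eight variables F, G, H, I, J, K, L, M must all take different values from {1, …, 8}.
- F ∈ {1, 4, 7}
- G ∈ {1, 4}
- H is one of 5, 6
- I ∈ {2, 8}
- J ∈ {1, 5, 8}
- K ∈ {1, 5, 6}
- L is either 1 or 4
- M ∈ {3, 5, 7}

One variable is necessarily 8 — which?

The 8 variables draw from only 8 values {1, 2, 3, 4, 5, 6, 7, 8}, so each is used; only I can be 2, hence I = 2.
Among the 7 still-open variables, 3 fits only M (and all 7 values in {1, 3, 4, 5, 6, 7, 8} must be used), so M = 3.
Among the 6 still-open variables, 7 fits only F (and all 6 values in {1, 4, 5, 6, 7, 8} must be used), so F = 7.
The 5 still-open variables together cover exactly {1, 4, 5, 6, 8} — 5 values for 5 variables — and 8 appears only in J's list, so J = 8.

J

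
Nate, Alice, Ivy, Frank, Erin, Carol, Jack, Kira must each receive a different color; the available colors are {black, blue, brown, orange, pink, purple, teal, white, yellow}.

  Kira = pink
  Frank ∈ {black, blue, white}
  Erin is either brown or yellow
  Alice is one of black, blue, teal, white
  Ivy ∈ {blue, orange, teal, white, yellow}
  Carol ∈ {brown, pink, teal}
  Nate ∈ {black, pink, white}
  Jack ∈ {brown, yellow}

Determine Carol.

Kira's domain is down to {pink}, so Kira = pink. So Nate, Carol can't be pink.
The 7 still-open variables together cover exactly {black, blue, brown, orange, teal, white, yellow} — 7 values for 7 variables — and orange appears only in Ivy's list, so Ivy = orange.
The 2 variables Erin and Jack are confined to {brown, yellow}, which locks those values in; drop them from Carol.
So Carol = teal.

teal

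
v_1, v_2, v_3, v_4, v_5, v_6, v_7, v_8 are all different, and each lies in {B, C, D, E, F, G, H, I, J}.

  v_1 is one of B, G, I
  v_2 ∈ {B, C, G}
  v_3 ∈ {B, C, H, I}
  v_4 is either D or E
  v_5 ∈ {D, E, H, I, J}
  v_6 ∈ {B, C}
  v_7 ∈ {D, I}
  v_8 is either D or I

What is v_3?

H

Among the 8 variables, J fits only v_5 (and all 8 values in {B, C, D, E, G, H, I, J} must be used), so v_5 = J.
The 7 still-open variables together cover exactly {B, C, D, E, G, H, I} — 7 values for 7 variables — and E appears only in v_4's list, so v_4 = E.
Among the 6 still-open variables, H fits only v_3 (and all 6 values in {B, C, D, G, H, I} must be used), so v_3 = H.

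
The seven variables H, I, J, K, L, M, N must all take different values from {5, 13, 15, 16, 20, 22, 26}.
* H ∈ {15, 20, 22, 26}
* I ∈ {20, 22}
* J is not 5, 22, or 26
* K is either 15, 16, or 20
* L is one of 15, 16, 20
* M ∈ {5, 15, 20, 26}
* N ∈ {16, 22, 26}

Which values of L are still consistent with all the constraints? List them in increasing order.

15, 16, 20

The 7 variables draw from only 7 values {5, 13, 15, 16, 20, 22, 26}, so each is used; only M can be 5, hence M = 5.
Among the 6 still-open variables, 13 fits only J (and all 6 values in {13, 15, 16, 20, 22, 26} must be used), so J = 13.
No further eliminations apply; L can still be any of 15, 16, 20.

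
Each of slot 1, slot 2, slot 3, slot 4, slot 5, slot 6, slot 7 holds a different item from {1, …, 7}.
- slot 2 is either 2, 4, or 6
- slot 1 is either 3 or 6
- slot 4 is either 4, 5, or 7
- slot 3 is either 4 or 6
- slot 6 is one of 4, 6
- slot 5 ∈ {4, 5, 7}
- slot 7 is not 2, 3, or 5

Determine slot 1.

Among the 7 variables, 1 fits only slot 7 (and all 7 values in {1, 2, 3, 4, 5, 6, 7} must be used), so slot 7 = 1.
The 6 still-open variables together cover exactly {2, 3, 4, 5, 6, 7} — 6 values for 6 variables — and 2 appears only in slot 2's list, so slot 2 = 2.
The 5 still-open variables draw from only 5 values {3, 4, 5, 6, 7}, so each is used; only slot 1 can be 3, hence slot 1 = 3.

3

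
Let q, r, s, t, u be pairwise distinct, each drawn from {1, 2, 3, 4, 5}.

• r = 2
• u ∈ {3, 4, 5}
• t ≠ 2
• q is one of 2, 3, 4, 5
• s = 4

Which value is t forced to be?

r has just one choice, so r = 2. Remove 2 from q.
s must be 4 (only option left). Strike 4 from q, t, u.
The 3 still-open variables draw from only 3 values {1, 3, 5}, so each is used; only t can be 1, hence t = 1.

1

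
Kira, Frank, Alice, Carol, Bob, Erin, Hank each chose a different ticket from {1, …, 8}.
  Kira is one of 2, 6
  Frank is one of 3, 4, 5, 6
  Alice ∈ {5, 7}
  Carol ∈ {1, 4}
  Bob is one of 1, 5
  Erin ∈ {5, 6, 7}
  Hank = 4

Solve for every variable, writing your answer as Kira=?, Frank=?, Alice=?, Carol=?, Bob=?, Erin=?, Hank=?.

Kira=2, Frank=3, Alice=7, Carol=1, Bob=5, Erin=6, Hank=4

Hank's domain is down to {4}, so Hank = 4. So Frank, Carol can't be 4.
Carol's domain is down to {1}, so Carol = 1. Eliminate 1 elsewhere: Bob.
Bob has just one choice, so Bob = 5. Eliminate 5 elsewhere: Frank, Alice, Erin.
Alice must be 7 (only option left). Strike 7 from Erin.
That leaves Erin = 6. Eliminate 6 elsewhere: Kira, Frank.
Kira has just one choice, so Kira = 2.
That leaves Frank = 3.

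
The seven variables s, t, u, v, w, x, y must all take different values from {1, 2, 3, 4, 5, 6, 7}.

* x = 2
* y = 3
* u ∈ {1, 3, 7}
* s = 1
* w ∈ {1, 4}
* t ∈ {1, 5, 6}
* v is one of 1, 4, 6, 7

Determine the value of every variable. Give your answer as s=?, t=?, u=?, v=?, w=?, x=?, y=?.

s's domain is down to {1}, so s = 1. So t, u, v, w can't be 1.
w's domain is down to {4}, so w = 4. Remove 4 from v.
x's domain is down to {2}, so x = 2.
y's domain is down to {3}, so y = 3. So u can't be 3.
u has just one choice, so u = 7. So v can't be 7.
That leaves v = 6. Eliminate 6 elsewhere: t.
That leaves t = 5.

s=1, t=5, u=7, v=6, w=4, x=2, y=3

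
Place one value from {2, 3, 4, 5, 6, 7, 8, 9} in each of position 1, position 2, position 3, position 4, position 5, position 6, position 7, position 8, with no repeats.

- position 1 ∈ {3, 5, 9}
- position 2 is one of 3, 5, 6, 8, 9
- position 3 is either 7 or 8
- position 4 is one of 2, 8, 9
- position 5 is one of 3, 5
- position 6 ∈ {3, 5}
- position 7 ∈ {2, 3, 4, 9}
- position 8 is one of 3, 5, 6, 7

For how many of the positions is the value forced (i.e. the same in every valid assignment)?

3

Among the 8 variables, 4 fits only position 7 (and all 8 values in {2, 3, 4, 5, 6, 7, 8, 9} must be used), so position 7 = 4.
The 7 still-open variables draw from only 7 values {2, 3, 5, 6, 7, 8, 9}, so each is used; only position 4 can be 2, hence position 4 = 2.
The 2 variables position 5 and position 6 are confined to {3, 5}, which locks those values in; drop them from position 1, position 2, position 8.
position 1 must be 9 (only option left). Remove 9 from position 2.
Determined: position 1=9, position 4=2, position 7=4. The other positions each still have more than one consistent value. That makes 3.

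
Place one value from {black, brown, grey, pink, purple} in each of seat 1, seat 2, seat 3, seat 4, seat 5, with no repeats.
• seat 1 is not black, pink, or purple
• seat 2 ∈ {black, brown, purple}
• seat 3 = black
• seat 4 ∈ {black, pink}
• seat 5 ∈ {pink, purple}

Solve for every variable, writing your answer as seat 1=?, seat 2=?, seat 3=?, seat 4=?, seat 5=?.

seat 3 must be black (only option left). Strike black from seat 2, seat 4.
seat 4's domain is down to {pink}, so seat 4 = pink. Strike pink from seat 5.
seat 5 must be purple (only option left). Strike purple from seat 2.
seat 2 has just one choice, so seat 2 = brown. Remove brown from seat 1.
seat 1 has just one choice, so seat 1 = grey.

seat 1=grey, seat 2=brown, seat 3=black, seat 4=pink, seat 5=purple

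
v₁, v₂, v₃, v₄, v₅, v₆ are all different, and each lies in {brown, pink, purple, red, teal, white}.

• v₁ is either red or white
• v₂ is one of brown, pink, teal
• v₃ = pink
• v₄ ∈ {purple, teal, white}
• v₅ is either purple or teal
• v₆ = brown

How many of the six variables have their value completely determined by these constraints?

6

v₃ has just one choice, so v₃ = pink. Strike pink from v₂.
v₆ must be brown (only option left). Remove brown from v₂.
v₂ must be teal (only option left). So v₄, v₅ can't be teal.
v₅ must be purple (only option left). Strike purple from v₄.
v₄'s domain is down to {white}, so v₄ = white. Remove white from v₁.
v₁ has just one choice, so v₁ = red.
Every variable is fixed: v₁=red, v₂=teal, v₃=pink, v₄=white, v₅=purple, v₆=brown. That makes 6.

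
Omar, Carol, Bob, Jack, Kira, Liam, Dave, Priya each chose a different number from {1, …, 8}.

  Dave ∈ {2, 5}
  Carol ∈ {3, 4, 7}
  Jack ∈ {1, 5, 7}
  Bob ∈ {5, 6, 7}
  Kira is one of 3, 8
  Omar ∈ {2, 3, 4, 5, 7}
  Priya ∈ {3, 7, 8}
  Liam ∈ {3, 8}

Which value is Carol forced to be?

4

The 8 variables draw from only 8 values {1, 2, 3, 4, 5, 6, 7, 8}, so each is used; only Jack can be 1, hence Jack = 1.
The 7 still-open variables together cover exactly {2, 3, 4, 5, 6, 7, 8} — 7 values for 7 variables — and 6 appears only in Bob's list, so Bob = 6.
Kira and Liam share exactly the 2 values {3, 8}; by pigeonhole those values go to them, so strike 3, 8 from Omar, Carol, Priya.
Priya's domain is down to {7}, so Priya = 7. So Omar, Carol can't be 7.
So Carol = 4.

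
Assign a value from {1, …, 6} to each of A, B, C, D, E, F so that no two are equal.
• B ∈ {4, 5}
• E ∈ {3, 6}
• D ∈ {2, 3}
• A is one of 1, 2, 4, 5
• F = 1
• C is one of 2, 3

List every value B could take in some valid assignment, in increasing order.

F must be 1 (only option left). So A can't be 1.
Among the 5 still-open variables, 6 fits only E (and all 5 values in {2, 3, 4, 5, 6} must be used), so E = 6.
The 2 variables C and D are confined to {2, 3}, which locks those values in; drop them from A.
No further eliminations apply; B can still be any of 4, 5.

4, 5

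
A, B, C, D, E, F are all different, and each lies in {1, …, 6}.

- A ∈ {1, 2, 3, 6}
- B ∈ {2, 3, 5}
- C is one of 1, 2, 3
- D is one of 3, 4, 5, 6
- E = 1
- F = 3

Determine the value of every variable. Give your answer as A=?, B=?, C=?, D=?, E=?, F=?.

E has just one choice, so E = 1. Remove 1 from A, C.
F's domain is down to {3}, so F = 3. Eliminate 3 elsewhere: A, B, C, D.
C has just one choice, so C = 2. Strike 2 from A, B.
A has just one choice, so A = 6. So D can't be 6.
That leaves B = 5. Strike 5 from D.
D must be 4 (only option left).

A=6, B=5, C=2, D=4, E=1, F=3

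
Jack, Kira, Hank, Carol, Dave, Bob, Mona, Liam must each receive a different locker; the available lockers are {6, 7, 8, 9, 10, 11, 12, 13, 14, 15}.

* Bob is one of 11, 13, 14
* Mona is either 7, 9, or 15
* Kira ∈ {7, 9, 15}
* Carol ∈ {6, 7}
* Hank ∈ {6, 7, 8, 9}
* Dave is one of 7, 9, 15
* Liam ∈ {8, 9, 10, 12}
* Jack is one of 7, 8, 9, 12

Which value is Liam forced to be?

The 3 variables Kira, Dave, Mona are confined to {7, 9, 15}, which locks those values in; drop them from Jack, Hank, Carol, Liam.
Carol must be 6 (only option left). Strike 6 from Hank.
Hank's domain is down to {8}, so Hank = 8. Remove 8 from Jack, Liam.
That leaves Jack = 12. Remove 12 from Liam.
So Liam = 10.

10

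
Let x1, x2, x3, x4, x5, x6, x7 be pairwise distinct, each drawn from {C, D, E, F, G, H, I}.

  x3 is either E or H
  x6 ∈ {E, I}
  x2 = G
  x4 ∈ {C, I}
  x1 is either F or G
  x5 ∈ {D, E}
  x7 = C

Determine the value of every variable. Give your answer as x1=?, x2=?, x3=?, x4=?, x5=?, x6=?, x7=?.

x2's domain is down to {G}, so x2 = G. Remove G from x1.
x7 must be C (only option left). Remove C from x4.
x1 has just one choice, so x1 = F.
x4's domain is down to {I}, so x4 = I. Remove I from x6.
x6 must be E (only option left). Remove E from x3, x5.
x3 has just one choice, so x3 = H.
x5's domain is down to {D}, so x5 = D.

x1=F, x2=G, x3=H, x4=I, x5=D, x6=E, x7=C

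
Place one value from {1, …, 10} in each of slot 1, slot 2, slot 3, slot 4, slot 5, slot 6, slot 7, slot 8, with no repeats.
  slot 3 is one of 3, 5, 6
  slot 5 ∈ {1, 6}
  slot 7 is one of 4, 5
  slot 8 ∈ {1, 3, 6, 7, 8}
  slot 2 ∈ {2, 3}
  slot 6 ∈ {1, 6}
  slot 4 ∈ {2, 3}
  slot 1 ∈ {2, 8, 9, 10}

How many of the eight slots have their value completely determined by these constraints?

slot 2 and slot 4 between them cover only {2, 3} — a naked pair. Remove those values from slot 1, slot 3, slot 8.
slot 5 and slot 6 between them cover only {1, 6} — a naked pair. Remove those values from slot 3, slot 8.
slot 3 has just one choice, so slot 3 = 5. Eliminate 5 elsewhere: slot 7.
That leaves slot 7 = 4.
Determined: slot 3=5, slot 7=4. The other slots each still have more than one consistent value. That makes 2.

2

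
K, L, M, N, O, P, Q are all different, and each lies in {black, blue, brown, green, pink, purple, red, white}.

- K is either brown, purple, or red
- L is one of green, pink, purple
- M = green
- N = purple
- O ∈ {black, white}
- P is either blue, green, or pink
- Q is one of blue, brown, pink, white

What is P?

blue

M must be green (only option left). So L, P can't be green.
N has just one choice, so N = purple. So K, L can't be purple.
L must be pink (only option left). Strike pink from P, Q.
So P = blue.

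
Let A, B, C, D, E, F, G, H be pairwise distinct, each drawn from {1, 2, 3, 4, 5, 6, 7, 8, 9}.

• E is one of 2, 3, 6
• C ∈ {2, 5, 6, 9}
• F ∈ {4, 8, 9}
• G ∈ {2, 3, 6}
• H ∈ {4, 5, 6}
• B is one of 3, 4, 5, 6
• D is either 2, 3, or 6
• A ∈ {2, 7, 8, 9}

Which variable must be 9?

C

Among the 8 variables, 7 fits only A (and all 8 values in {2, 3, 4, 5, 6, 7, 8, 9} must be used), so A = 7.
The 7 still-open variables draw from only 7 values {2, 3, 4, 5, 6, 8, 9}, so each is used; only F can be 8, hence F = 8.
Among the 6 still-open variables, 9 fits only C (and all 6 values in {2, 3, 4, 5, 6, 9} must be used), so C = 9.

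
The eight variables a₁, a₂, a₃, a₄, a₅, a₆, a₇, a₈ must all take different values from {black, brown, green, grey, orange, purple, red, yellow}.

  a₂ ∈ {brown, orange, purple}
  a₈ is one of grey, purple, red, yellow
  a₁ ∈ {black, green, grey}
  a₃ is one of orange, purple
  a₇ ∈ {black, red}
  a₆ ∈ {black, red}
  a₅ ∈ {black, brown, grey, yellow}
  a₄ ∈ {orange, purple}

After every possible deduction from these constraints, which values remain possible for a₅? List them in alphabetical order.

Among the 8 variables, green fits only a₁ (and all 8 values in {black, brown, green, grey, orange, purple, red, yellow} must be used), so a₁ = green.
a₃ and a₄ between them cover only {orange, purple} — a naked pair. Remove those values from a₂, a₈.
a₂ has just one choice, so a₂ = brown. Remove brown from a₅.
a₆ and a₇ share exactly the 2 values {black, red}; by pigeonhole those values go to them, so strike black, red from a₅, a₈.
No further eliminations apply; a₅ can still be any of grey, yellow.

grey, yellow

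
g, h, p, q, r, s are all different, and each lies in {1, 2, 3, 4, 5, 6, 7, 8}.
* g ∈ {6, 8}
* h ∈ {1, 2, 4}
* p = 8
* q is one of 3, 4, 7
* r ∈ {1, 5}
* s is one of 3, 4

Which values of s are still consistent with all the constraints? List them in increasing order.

3, 4

p's domain is down to {8}, so p = 8. Eliminate 8 elsewhere: g.
g must be 6 (only option left).
No further eliminations apply; s can still be any of 3, 4.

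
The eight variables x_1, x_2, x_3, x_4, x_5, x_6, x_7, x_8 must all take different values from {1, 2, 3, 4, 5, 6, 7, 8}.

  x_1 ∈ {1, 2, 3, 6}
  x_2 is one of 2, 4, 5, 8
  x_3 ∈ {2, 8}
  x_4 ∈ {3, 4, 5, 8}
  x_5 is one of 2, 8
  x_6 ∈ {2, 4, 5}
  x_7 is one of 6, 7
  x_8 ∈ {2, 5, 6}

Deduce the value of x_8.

The 8 variables draw from only 8 values {1, 2, 3, 4, 5, 6, 7, 8}, so each is used; only x_1 can be 1, hence x_1 = 1.
The 7 still-open variables together cover exactly {2, 3, 4, 5, 6, 7, 8} — 7 values for 7 variables — and 3 appears only in x_4's list, so x_4 = 3.
The 6 still-open variables draw from only 6 values {2, 4, 5, 6, 7, 8}, so each is used; only x_7 can be 7, hence x_7 = 7.
The 5 still-open variables together cover exactly {2, 4, 5, 6, 8} — 5 values for 5 variables — and 6 appears only in x_8's list, so x_8 = 6.

6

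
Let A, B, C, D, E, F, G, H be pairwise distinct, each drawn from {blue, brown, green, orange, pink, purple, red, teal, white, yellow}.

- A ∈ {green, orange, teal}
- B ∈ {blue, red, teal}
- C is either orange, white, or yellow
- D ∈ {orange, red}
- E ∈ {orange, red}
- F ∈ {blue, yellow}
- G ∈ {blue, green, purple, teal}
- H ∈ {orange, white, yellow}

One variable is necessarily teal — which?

B

Among the 8 variables, purple fits only G (and all 8 values in {blue, green, orange, purple, red, teal, white, yellow} must be used), so G = purple.
The 7 still-open variables draw from only 7 values {blue, green, orange, red, teal, white, yellow}, so each is used; only A can be green, hence A = green.
Among the 6 still-open variables, teal fits only B (and all 6 values in {blue, orange, red, teal, white, yellow} must be used), so B = teal.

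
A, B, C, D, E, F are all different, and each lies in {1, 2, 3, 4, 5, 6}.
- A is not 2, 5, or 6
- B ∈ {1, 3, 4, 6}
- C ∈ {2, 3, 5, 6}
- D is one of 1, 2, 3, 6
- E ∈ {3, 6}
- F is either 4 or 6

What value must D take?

2

The 6 variables together cover exactly {1, 2, 3, 4, 5, 6} — 6 values for 6 variables — and 5 appears only in C's list, so C = 5.
The 5 still-open variables together cover exactly {1, 2, 3, 4, 6} — 5 values for 5 variables — and 2 appears only in D's list, so D = 2.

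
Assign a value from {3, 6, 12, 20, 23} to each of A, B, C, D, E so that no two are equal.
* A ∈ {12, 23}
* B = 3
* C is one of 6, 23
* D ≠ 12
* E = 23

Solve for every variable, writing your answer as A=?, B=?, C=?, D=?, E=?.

A=12, B=3, C=6, D=20, E=23

B has just one choice, so B = 3. Remove 3 from D.
That leaves E = 23. So A, C, D can't be 23.
A must be 12 (only option left).
C's domain is down to {6}, so C = 6. Strike 6 from D.
D must be 20 (only option left).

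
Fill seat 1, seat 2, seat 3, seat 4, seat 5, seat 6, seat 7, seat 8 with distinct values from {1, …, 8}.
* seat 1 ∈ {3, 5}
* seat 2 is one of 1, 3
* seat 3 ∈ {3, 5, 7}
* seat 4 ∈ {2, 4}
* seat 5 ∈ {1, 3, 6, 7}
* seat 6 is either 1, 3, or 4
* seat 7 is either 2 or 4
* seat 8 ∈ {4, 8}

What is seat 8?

The 8 variables together cover exactly {1, 2, 3, 4, 5, 6, 7, 8} — 8 values for 8 variables — and 6 appears only in seat 5's list, so seat 5 = 6.
The 7 still-open variables draw from only 7 values {1, 2, 3, 4, 5, 7, 8}, so each is used; only seat 3 can be 7, hence seat 3 = 7.
The 6 still-open variables together cover exactly {1, 2, 3, 4, 5, 8} — 6 values for 6 variables — and 5 appears only in seat 1's list, so seat 1 = 5.
The 5 still-open variables draw from only 5 values {1, 2, 3, 4, 8}, so each is used; only seat 8 can be 8, hence seat 8 = 8.

8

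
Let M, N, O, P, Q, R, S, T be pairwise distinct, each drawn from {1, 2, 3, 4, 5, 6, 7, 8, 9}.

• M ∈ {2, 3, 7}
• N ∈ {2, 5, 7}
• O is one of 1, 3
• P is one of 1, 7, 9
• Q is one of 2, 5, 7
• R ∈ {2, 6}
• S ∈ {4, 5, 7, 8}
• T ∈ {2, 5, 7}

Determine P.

9

N, Q, T share exactly the 3 values {2, 5, 7}; by pigeonhole those values go to them, so strike 2, 5, 7 from M, P, R, S.
That leaves M = 3. Strike 3 from O.
O has just one choice, so O = 1. So P can't be 1.
So P = 9.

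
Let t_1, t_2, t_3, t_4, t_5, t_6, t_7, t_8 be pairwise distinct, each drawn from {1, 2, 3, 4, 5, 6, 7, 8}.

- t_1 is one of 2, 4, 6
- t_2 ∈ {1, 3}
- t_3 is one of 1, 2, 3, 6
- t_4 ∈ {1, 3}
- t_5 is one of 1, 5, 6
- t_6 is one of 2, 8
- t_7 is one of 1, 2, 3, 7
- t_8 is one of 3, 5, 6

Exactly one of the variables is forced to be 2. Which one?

The 8 variables together cover exactly {1, 2, 3, 4, 5, 6, 7, 8} — 8 values for 8 variables — and 4 appears only in t_1's list, so t_1 = 4.
Among the 7 still-open variables, 7 fits only t_7 (and all 7 values in {1, 2, 3, 5, 6, 7, 8} must be used), so t_7 = 7.
The 6 still-open variables draw from only 6 values {1, 2, 3, 5, 6, 8}, so each is used; only t_6 can be 8, hence t_6 = 8.
Among the 5 still-open variables, 2 fits only t_3 (and all 5 values in {1, 2, 3, 5, 6} must be used), so t_3 = 2.

t_3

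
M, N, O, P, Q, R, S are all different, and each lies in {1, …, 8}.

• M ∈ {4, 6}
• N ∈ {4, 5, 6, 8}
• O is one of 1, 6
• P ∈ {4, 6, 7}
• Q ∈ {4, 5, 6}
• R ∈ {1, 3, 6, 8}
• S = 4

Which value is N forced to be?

S must be 4 (only option left). So M, N, P, Q can't be 4.
That leaves M = 6. Remove 6 from N, O, P, Q, R.
O's domain is down to {1}, so O = 1. Eliminate 1 elsewhere: R.
That leaves P = 7.
Q must be 5 (only option left). So N can't be 5.
So N = 8.

8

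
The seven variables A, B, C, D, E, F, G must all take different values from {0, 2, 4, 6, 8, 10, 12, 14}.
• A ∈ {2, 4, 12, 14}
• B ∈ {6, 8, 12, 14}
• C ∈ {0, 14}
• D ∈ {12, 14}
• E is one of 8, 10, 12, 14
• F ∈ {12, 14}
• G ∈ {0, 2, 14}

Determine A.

4

D and F between them cover only {12, 14} — a naked pair. Remove those values from A, B, C, E, G.
That leaves C = 0. Strike 0 from G.
G's domain is down to {2}, so G = 2. Eliminate 2 elsewhere: A.
So A = 4.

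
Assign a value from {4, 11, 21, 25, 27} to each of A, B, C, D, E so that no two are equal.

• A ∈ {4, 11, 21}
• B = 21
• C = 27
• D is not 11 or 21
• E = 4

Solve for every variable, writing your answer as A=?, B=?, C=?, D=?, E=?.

A=11, B=21, C=27, D=25, E=4

B must be 21 (only option left). Strike 21 from A.
C's domain is down to {27}, so C = 27. So D can't be 27.
That leaves E = 4. Remove 4 from A, D.
A has just one choice, so A = 11.
That leaves D = 25.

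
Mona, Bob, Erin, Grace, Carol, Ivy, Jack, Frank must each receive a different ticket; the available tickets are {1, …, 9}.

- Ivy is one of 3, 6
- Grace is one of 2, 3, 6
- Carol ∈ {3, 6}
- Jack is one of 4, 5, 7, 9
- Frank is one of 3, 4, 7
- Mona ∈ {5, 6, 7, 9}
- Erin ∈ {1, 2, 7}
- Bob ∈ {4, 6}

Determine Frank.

7

The 8 variables draw from only 8 values {1, 2, 3, 4, 5, 6, 7, 9}, so each is used; only Erin can be 1, hence Erin = 1.
The 7 still-open variables together cover exactly {2, 3, 4, 5, 6, 7, 9} — 7 values for 7 variables — and 2 appears only in Grace's list, so Grace = 2.
Carol and Ivy between them cover only {3, 6} — a naked pair. Remove those values from Mona, Bob, Frank.
That leaves Bob = 4. Eliminate 4 elsewhere: Jack, Frank.
So Frank = 7.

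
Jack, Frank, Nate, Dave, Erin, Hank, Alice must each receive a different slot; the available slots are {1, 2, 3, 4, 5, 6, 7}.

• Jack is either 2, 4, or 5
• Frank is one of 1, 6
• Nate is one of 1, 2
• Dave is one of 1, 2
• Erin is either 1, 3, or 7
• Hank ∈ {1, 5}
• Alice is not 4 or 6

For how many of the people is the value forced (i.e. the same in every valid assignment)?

The 7 variables together cover exactly {1, 2, 3, 4, 5, 6, 7} — 7 values for 7 variables — and 4 appears only in Jack's list, so Jack = 4.
The 6 still-open variables together cover exactly {1, 2, 3, 5, 6, 7} — 6 values for 6 variables — and 6 appears only in Frank's list, so Frank = 6.
Nate and Dave between them cover only {1, 2} — a naked pair. Remove those values from Erin, Hank, Alice.
Hank must be 5 (only option left). Remove 5 from Alice.
Determined: Jack=4, Frank=6, Hank=5. The other people each still have more than one consistent value. That makes 3.

3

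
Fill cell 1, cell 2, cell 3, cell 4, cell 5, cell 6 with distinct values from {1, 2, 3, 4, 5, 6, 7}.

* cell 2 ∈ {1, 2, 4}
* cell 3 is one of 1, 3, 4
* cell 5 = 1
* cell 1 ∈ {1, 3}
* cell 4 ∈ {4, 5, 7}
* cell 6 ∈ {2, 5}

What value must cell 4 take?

cell 5 must be 1 (only option left). Strike 1 from cell 1, cell 2, cell 3.
cell 1 must be 3 (only option left). Remove 3 from cell 3.
That leaves cell 3 = 4. So cell 2, cell 4 can't be 4.
cell 2's domain is down to {2}, so cell 2 = 2. So cell 6 can't be 2.
cell 6 must be 5 (only option left). Strike 5 from cell 4.
So cell 4 = 7.

7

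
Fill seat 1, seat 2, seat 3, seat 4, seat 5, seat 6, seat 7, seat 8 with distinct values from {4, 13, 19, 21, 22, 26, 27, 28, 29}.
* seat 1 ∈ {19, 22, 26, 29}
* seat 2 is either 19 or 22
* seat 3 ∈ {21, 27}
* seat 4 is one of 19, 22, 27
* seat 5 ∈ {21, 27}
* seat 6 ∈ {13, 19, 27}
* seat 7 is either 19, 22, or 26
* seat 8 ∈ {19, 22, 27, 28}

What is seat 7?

Among the 8 variables, 13 fits only seat 6 (and all 8 values in {13, 19, 21, 22, 26, 27, 28, 29} must be used), so seat 6 = 13.
The 7 still-open variables together cover exactly {19, 21, 22, 26, 27, 28, 29} — 7 values for 7 variables — and 28 appears only in seat 8's list, so seat 8 = 28.
Among the 6 still-open variables, 29 fits only seat 1 (and all 6 values in {19, 21, 22, 26, 27, 29} must be used), so seat 1 = 29.
The 5 still-open variables draw from only 5 values {19, 21, 22, 26, 27}, so each is used; only seat 7 can be 26, hence seat 7 = 26.

26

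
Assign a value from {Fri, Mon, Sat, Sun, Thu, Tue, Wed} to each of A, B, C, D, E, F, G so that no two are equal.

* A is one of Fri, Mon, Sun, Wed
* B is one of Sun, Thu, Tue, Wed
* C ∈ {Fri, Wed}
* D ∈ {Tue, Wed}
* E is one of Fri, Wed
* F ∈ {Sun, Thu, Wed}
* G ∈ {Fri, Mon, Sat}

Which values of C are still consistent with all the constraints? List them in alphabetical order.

Fri, Wed

The 7 variables draw from only 7 values {Fri, Mon, Sat, Sun, Thu, Tue, Wed}, so each is used; only G can be Sat, hence G = Sat.
Among the 6 still-open variables, Mon fits only A (and all 6 values in {Fri, Mon, Sun, Thu, Tue, Wed} must be used), so A = Mon.
C and E between them cover only {Fri, Wed} — a naked pair. Remove those values from B, D, F.
D has just one choice, so D = Tue. Remove Tue from B.
No further eliminations apply; C can still be any of Fri, Wed.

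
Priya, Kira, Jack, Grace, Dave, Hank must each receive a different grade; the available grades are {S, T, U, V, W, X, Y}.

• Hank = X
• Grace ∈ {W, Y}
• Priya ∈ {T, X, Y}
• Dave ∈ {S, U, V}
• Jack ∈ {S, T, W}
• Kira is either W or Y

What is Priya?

T

Hank has just one choice, so Hank = X. So Priya can't be X.
Kira and Grace share exactly the 2 values {W, Y}; by pigeonhole those values go to them, so strike W, Y from Priya, Jack.
So Priya = T.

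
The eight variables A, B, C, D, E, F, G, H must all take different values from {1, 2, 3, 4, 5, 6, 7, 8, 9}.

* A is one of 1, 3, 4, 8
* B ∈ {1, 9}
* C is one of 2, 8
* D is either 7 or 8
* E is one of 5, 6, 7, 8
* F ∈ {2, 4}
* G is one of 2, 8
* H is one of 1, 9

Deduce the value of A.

3

B and H share exactly the 2 values {1, 9}; by pigeonhole those values go to them, so strike 1, 9 from A.
The 2 variables C and G are confined to {2, 8}, which locks those values in; drop them from A, D, E, F.
D's domain is down to {7}, so D = 7. So E can't be 7.
F's domain is down to {4}, so F = 4. Eliminate 4 elsewhere: A.
So A = 3.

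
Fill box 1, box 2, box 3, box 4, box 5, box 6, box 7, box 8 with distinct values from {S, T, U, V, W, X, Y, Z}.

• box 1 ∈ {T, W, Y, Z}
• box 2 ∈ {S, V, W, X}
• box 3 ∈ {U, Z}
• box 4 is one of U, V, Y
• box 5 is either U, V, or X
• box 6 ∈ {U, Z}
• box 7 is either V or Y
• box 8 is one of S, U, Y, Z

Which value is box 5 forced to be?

X

The 8 variables together cover exactly {S, T, U, V, W, X, Y, Z} — 8 values for 8 variables — and T appears only in box 1's list, so box 1 = T.
The 7 still-open variables draw from only 7 values {S, U, V, W, X, Y, Z}, so each is used; only box 2 can be W, hence box 2 = W.
Among the 6 still-open variables, S fits only box 8 (and all 6 values in {S, U, V, X, Y, Z} must be used), so box 8 = S.
The 5 still-open variables together cover exactly {U, V, X, Y, Z} — 5 values for 5 variables — and X appears only in box 5's list, so box 5 = X.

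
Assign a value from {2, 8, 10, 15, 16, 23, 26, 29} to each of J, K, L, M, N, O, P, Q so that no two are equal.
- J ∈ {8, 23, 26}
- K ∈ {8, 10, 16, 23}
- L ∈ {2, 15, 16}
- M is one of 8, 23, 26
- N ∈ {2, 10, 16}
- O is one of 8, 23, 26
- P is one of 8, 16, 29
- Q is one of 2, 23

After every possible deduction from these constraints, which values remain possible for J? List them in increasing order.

The 8 variables together cover exactly {2, 8, 10, 15, 16, 23, 26, 29} — 8 values for 8 variables — and 15 appears only in L's list, so L = 15.
Among the 7 still-open variables, 29 fits only P (and all 7 values in {2, 8, 10, 16, 23, 26, 29} must be used), so P = 29.
The 3 variables J, M, O are confined to {8, 23, 26}, which locks those values in; drop them from K, Q.
Q must be 2 (only option left). Strike 2 from N.
No further eliminations apply; J can still be any of 8, 23, 26.

8, 23, 26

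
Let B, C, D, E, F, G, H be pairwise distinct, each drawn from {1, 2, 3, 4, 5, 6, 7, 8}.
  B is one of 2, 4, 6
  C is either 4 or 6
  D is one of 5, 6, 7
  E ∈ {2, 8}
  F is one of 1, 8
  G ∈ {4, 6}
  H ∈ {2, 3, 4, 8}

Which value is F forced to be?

1

C and G share exactly the 2 values {4, 6}; by pigeonhole those values go to them, so strike 4, 6 from B, D, H.
That leaves B = 2. Remove 2 from E, H.
That leaves E = 8. So F, H can't be 8.
So F = 1.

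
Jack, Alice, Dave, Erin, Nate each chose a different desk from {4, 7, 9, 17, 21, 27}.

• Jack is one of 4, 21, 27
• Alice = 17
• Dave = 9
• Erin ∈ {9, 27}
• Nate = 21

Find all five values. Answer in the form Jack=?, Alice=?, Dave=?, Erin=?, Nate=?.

Jack=4, Alice=17, Dave=9, Erin=27, Nate=21

Alice must be 17 (only option left).
That leaves Dave = 9. Eliminate 9 elsewhere: Erin.
Erin has just one choice, so Erin = 27. Eliminate 27 elsewhere: Jack.
Nate must be 21 (only option left). So Jack can't be 21.
Jack's domain is down to {4}, so Jack = 4.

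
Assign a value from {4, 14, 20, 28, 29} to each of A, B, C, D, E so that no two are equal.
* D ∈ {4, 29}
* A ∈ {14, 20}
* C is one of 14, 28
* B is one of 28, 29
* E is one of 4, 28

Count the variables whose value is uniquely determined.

The 5 variables together cover exactly {4, 14, 20, 28, 29} — 5 values for 5 variables — and 20 appears only in A's list, so A = 20.
The 4 still-open variables together cover exactly {4, 14, 28, 29} — 4 values for 4 variables — and 14 appears only in C's list, so C = 14.
Determined: A=20, C=14. The other variables each still have more than one consistent value. That makes 2.

2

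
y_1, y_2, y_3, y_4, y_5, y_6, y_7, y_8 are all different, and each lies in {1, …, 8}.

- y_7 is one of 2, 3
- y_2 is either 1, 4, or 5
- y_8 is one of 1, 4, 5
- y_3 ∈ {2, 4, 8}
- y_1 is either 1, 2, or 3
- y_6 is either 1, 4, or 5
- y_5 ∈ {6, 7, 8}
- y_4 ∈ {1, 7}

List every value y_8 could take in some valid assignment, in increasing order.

The 8 variables together cover exactly {1, 2, 3, 4, 5, 6, 7, 8} — 8 values for 8 variables — and 6 appears only in y_5's list, so y_5 = 6.
Among the 7 still-open variables, 7 fits only y_4 (and all 7 values in {1, 2, 3, 4, 5, 7, 8} must be used), so y_4 = 7.
Among the 6 still-open variables, 8 fits only y_3 (and all 6 values in {1, 2, 3, 4, 5, 8} must be used), so y_3 = 8.
The 3 variables y_2, y_6, y_8 are confined to {1, 4, 5}, which locks those values in; drop them from y_1.
No further eliminations apply; y_8 can still be any of 1, 4, 5.

1, 4, 5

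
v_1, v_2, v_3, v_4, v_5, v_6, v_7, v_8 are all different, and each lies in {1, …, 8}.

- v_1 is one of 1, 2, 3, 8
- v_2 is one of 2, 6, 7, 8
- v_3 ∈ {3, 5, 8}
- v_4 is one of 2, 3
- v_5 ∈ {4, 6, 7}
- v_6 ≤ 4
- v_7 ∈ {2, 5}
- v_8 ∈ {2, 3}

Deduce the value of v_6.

4

The 2 variables v_4 and v_8 are confined to {2, 3}, which locks those values in; drop them from v_1, v_2, v_3, v_6, v_7.
v_7's domain is down to {5}, so v_7 = 5. Strike 5 from v_3.
v_3 has just one choice, so v_3 = 8. Strike 8 from v_1, v_2.
v_1 has just one choice, so v_1 = 1. Eliminate 1 elsewhere: v_6.
So v_6 = 4.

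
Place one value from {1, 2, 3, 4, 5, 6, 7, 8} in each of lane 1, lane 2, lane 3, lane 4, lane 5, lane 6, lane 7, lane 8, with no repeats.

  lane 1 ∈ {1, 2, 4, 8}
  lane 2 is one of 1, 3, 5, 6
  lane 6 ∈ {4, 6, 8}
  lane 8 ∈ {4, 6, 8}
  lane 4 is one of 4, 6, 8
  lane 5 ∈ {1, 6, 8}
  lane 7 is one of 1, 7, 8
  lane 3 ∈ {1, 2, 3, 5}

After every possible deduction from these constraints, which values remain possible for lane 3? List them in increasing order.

3, 5

The 8 variables draw from only 8 values {1, 2, 3, 4, 5, 6, 7, 8}, so each is used; only lane 7 can be 7, hence lane 7 = 7.
The 3 variables lane 4, lane 6, lane 8 are confined to {4, 6, 8}, which locks those values in; drop them from lane 1, lane 2, lane 5.
lane 5's domain is down to {1}, so lane 5 = 1. Eliminate 1 elsewhere: lane 1, lane 2, lane 3.
lane 1 must be 2 (only option left). Strike 2 from lane 3.
No further eliminations apply; lane 3 can still be any of 3, 5.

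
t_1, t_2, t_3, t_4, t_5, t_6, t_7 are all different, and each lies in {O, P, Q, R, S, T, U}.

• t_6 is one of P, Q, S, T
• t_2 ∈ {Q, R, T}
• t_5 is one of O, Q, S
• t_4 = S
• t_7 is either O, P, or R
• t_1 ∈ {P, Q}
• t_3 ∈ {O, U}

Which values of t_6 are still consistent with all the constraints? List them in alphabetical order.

t_4 must be S (only option left). So t_5, t_6 can't be S.
The 6 still-open variables draw from only 6 values {O, P, Q, R, T, U}, so each is used; only t_3 can be U, hence t_3 = U.
No further eliminations apply; t_6 can still be any of P, Q, T.

P, Q, T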